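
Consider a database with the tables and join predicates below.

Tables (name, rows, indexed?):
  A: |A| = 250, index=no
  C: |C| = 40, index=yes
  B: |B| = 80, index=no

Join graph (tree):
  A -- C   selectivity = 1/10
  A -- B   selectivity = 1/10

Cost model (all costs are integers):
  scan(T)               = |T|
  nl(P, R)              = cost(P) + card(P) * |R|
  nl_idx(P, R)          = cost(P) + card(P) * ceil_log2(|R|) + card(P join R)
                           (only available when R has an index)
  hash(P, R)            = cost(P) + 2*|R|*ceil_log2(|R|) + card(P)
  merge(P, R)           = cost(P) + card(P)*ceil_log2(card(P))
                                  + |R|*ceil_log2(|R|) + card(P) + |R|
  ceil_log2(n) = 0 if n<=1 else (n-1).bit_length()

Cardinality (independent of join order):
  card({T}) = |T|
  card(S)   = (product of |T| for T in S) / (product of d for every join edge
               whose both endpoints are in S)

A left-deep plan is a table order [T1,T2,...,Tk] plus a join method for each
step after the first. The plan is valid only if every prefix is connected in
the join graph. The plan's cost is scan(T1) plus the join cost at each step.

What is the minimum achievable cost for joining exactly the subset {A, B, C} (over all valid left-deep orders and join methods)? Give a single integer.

Selinger DP over subsets of {A,B,C}:
  {A}: scan cost=250, card=250
  {C}: scan cost=40, card=40
  {B}: scan cost=80, card=80
  {AC}: card=1000; try (C,hash)→980, (A,merge)→2570, (C,nl_idx)→2750, (C,merge)→2780, (A,hash)→4080, (A,nl)→10040 …(+1); best=980 via (C,hash)
  {AB}: card=2000; try (B,hash)→1620, (A,merge)→2970, (B,merge)→3140, (A,hash)→4160, (A,nl)→20080, (B,nl)→20250; best=1620 via (B,hash)
  {ABC}: card=8000; try (B,hash)→3100, (C,hash)→4100, (B,merge)→12620, (C,nl_idx)→21620, (C,merge)→25900, (B,nl)→80980 …(+1); best=3100 via (B,hash)

3100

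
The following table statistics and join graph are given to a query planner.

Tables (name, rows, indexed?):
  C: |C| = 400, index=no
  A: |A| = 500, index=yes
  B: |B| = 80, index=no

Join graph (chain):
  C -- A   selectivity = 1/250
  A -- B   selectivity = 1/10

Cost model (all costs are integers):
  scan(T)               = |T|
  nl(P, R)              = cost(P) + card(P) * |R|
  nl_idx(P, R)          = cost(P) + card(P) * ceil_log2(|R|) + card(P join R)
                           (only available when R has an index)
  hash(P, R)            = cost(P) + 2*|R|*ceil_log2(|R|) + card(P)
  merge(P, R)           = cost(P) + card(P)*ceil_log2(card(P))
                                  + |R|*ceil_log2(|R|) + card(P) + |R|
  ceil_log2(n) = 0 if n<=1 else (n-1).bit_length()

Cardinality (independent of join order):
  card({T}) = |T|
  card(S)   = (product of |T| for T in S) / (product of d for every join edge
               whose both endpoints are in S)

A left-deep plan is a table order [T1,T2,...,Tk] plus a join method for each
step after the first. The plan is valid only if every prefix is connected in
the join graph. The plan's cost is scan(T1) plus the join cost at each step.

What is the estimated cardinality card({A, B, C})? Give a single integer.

Tables in S: A(500), B(80), C(400)
Edges inside S: C-A(d=250), A-B(d=10)
numerator = 500 * 80 * 400 = 16000000
denominator = 250 * 10 = 2500
card(S) = 16000000 / 2500 = 6400

6400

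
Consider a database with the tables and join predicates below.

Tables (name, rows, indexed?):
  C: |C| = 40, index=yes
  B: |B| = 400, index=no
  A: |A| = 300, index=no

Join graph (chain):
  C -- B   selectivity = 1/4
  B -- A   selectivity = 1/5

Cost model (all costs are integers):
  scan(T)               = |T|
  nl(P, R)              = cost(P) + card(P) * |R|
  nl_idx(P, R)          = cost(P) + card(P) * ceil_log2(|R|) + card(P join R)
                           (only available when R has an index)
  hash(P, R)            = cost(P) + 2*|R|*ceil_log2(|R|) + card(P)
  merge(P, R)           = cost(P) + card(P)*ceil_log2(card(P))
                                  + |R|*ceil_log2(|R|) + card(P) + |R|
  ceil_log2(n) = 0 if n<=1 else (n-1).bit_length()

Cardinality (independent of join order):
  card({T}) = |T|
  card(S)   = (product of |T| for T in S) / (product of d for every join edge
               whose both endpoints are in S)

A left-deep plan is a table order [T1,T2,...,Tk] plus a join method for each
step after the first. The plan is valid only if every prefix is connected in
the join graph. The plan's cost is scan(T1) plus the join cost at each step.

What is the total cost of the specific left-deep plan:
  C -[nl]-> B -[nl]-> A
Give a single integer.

1216040

step 1: scan C: cost=40, card=40
step 2: join B via nl
    card(P join B) = 40*400/(4) = 4000
    cost = 40 + 40*400 = 16040
step 3: join A via nl
    card(P join A) = 4000*300/(5) = 240000
    cost = 16040 + 4000*300 = 1216040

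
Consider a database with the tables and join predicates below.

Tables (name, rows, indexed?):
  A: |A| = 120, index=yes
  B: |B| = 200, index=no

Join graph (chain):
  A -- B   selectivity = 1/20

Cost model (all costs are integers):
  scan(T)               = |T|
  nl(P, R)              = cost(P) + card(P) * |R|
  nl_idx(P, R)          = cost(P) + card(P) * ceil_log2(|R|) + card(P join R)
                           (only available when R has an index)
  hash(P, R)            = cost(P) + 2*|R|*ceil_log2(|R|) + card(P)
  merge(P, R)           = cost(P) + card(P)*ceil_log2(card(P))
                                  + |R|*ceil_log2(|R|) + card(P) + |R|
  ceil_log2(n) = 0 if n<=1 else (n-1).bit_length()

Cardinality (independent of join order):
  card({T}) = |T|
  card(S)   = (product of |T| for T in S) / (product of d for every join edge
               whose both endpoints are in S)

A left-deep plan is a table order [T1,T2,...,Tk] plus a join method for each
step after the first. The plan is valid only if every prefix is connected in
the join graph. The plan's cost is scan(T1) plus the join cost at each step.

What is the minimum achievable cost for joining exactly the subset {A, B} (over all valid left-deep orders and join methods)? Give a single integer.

Selinger DP over subsets of {A,B}:
  {A}: scan cost=120, card=120
  {B}: scan cost=200, card=200
  {AB}: card=1200; try (A,hash)→2080, (A,nl_idx)→2800, (B,merge)→2880, (A,merge)→2960, (B,hash)→3440, (B,nl)→24120 …(+1); best=2080 via (A,hash)

2080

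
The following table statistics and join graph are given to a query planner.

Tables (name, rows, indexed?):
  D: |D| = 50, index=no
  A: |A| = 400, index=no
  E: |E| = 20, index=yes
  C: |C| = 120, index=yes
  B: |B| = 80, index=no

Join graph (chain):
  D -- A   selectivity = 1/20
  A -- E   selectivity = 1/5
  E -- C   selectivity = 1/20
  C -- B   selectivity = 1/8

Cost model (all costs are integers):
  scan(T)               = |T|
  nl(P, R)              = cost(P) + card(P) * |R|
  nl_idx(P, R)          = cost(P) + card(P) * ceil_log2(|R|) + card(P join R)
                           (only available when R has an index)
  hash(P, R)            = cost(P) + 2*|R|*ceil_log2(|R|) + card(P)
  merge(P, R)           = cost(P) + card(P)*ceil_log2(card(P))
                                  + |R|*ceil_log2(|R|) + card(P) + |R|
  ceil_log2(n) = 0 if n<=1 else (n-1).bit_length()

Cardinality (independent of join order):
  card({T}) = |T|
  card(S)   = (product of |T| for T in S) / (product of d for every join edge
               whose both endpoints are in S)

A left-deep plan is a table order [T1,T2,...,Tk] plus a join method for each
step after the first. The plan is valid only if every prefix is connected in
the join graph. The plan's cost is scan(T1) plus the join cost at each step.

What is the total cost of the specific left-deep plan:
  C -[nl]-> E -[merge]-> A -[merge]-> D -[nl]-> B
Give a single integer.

2071830

step 1: scan C: cost=120, card=120
step 2: join E via nl
    card(P join E) = 120*20/(20) = 120
    cost = 120 + 120*20 = 2520
step 3: join A via merge
    card(P join A) = 120*400/(5) = 9600
    cost = 2520 + 120*7 + 400*9 + 120 + 400 = 7480
step 4: join D via merge
    card(P join D) = 9600*50/(20) = 24000
    cost = 7480 + 9600*14 + 50*6 + 9600 + 50 = 151830
step 5: join B via nl
    card(P join B) = 24000*80/(8) = 240000
    cost = 151830 + 24000*80 = 2071830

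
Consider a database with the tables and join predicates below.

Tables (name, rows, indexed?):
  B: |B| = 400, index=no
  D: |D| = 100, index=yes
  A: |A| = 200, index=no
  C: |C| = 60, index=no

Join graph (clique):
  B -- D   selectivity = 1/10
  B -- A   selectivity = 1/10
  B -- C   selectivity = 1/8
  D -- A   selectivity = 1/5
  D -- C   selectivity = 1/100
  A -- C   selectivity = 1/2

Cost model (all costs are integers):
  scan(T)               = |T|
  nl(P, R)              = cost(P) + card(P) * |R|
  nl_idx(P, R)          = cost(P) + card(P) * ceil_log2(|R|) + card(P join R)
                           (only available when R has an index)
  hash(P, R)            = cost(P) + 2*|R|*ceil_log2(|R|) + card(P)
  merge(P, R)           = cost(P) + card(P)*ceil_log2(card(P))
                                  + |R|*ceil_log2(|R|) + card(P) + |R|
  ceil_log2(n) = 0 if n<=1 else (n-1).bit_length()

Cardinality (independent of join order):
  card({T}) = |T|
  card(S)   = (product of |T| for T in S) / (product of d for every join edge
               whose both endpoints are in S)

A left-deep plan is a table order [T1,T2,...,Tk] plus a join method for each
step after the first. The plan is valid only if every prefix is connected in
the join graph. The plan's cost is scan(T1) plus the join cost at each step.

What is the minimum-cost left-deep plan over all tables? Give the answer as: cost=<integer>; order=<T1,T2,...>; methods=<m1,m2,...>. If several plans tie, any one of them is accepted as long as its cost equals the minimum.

cost=8460; order=C,D,B,A; methods=nl_idx,merge,hash

Selinger DP (subsets sized 1..n):
  {B}: scan cost=400, card=400
  {D}: scan cost=100, card=100
  {A}: scan cost=200, card=200
  {C}: scan cost=60, card=60
  {BD}: card=4000; try (D,hash)→2200, (B,merge)→4900, (D,merge)→5200, (D,nl_idx)→7200, (B,hash)→7400, (B,nl)→40100 …(+1); best=2200 via (D,hash)
  {AB}: card=8000; try (A,hash)→4000, (B,merge)→6000, (A,merge)→6200, (B,hash)→7600, (B,nl)→80200, (A,nl)→80400; best=4000 via (A,hash)
  {BC}: card=3000; try (C,hash)→1520, (B,merge)→4480, (C,merge)→4820, (B,hash)→7320, (B,nl)→24060, (C,nl)→24400; best=1520 via (C,hash)
  {AD}: card=4000; try (D,hash)→1800, (A,merge)→2700, (D,merge)→2800, (A,hash)→3400, (D,nl_idx)→5600, (A,nl)→20100 …(+1); best=1800 via (D,hash)
  {CD}: card=60; try (D,nl_idx)→540, (C,hash)→920, (D,merge)→1280, (C,merge)→1320, (D,hash)→1520, (D,nl)→6060 …(+1); best=540 via (D,nl_idx)
  {AC}: card=6000; try (C,hash)→1120, (A,merge)→2280, (C,merge)→2420, (A,hash)→3320, (A,nl)→12060, (C,nl)→12200; best=1120 via (C,hash)
  {ABD}: card=16000; try (A,hash)→9400, (B,hash)→13000, (D,hash)→13400, (A,merge)→56000, (B,merge)→57800, (D,nl_idx)→76000 …(+4); best=9400 via (A,hash)
  {BCD}: card=300; try (B,merge)→4960, (D,hash)→5920, (C,hash)→6920, (B,hash)→7800, (D,nl_idx)→22820, (B,nl)→24540 …(+4); best=4960 via (B,merge)
  {ABC}: card=30000; try (A,hash)→7720, (C,hash)→12720, (B,hash)→14320, (A,merge)→42320, (B,merge)→89120, (C,merge)→116420 …(+3); best=7720 via (A,hash)
  {ACD}: card=1200; try (A,merge)→2760, (A,hash)→3800, (C,hash)→6520, (D,hash)→8520, (A,nl)→12540, (D,nl_idx)→44320 …(+4); best=2760 via (A,merge)
  {ABCD}: card=600; try (A,hash)→8460, (A,merge)→9760, (B,hash)→11160, (B,merge)→21160, (C,hash)→26120, (D,hash)→39120 …(+7); best=8460 via (A,hash)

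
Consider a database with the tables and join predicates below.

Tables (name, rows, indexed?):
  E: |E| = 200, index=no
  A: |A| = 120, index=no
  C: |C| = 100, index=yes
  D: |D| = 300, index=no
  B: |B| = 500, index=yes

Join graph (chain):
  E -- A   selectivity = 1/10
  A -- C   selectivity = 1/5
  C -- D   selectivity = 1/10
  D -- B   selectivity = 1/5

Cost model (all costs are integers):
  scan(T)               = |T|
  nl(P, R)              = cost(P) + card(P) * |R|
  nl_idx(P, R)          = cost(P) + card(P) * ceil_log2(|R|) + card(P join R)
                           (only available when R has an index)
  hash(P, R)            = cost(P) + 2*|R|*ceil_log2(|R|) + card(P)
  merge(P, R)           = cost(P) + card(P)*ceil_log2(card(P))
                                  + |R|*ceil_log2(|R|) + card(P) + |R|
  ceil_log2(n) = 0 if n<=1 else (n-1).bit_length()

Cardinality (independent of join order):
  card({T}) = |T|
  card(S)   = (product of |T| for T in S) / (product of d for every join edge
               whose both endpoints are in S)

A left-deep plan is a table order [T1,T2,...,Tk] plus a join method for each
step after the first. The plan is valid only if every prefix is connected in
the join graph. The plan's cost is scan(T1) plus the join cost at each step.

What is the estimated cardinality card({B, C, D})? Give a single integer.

Tables in S: B(500), C(100), D(300)
Edges inside S: C-D(d=10), D-B(d=5)
numerator = 500 * 100 * 300 = 15000000
denominator = 10 * 5 = 50
card(S) = 15000000 / 50 = 300000

300000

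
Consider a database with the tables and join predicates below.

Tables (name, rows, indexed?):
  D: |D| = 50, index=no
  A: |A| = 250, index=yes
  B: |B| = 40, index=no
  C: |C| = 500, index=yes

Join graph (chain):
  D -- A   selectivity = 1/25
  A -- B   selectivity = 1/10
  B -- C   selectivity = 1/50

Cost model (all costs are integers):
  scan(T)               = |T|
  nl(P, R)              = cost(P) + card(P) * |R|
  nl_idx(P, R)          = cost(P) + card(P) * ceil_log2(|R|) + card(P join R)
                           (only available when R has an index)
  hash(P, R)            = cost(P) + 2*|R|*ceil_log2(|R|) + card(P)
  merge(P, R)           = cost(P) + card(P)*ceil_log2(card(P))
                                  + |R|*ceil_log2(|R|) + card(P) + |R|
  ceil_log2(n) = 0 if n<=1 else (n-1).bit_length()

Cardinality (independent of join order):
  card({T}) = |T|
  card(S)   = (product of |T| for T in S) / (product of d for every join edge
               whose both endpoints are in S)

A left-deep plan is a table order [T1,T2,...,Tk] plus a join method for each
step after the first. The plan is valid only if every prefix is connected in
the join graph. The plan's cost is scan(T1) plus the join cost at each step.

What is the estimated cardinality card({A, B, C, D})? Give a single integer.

20000

Tables in S: A(250), B(40), C(500), D(50)
Edges inside S: D-A(d=25), A-B(d=10), B-C(d=50)
numerator = 250 * 40 * 500 * 50 = 250000000
denominator = 25 * 10 * 50 = 12500
card(S) = 250000000 / 12500 = 20000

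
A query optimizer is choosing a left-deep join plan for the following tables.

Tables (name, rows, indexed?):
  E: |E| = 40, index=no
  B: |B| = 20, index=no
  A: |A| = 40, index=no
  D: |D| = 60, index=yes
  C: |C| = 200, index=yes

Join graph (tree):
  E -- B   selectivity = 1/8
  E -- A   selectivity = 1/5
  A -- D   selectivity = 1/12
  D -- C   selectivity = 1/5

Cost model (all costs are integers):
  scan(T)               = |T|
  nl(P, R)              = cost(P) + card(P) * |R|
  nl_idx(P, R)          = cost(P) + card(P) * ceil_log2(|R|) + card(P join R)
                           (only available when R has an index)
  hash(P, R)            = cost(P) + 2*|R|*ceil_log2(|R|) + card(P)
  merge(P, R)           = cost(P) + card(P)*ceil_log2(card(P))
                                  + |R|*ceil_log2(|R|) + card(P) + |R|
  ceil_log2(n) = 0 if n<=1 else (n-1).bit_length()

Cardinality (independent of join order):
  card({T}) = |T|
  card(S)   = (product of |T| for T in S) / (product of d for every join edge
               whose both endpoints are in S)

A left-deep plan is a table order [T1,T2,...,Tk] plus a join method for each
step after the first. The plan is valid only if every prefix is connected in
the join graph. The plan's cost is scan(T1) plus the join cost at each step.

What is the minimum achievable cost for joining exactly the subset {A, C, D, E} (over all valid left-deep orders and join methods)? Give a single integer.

Selinger DP over subsets of {A,C,D,E}:
  {E}: scan cost=40, card=40
  {A}: scan cost=40, card=40
  {D}: scan cost=60, card=60
  {C}: scan cost=200, card=200
  {AE}: card=320; try (E,hash)→560, (A,hash)→560, (E,merge)→600, (A,merge)→600, (E,nl)→1640, (A,nl)→1640; best=560 via (E,hash)
  {AD}: card=200; try (D,nl_idx)→480, (A,hash)→600, (D,merge)→740, (A,merge)→760, (D,hash)→800, (D,nl)→2440 …(+1); best=480 via (D,nl_idx)
  {CD}: card=2400; try (D,hash)→1120, (C,merge)→2280, (D,merge)→2420, (C,nl_idx)→2940, (C,hash)→3320, (D,nl_idx)→3800 …(+2); best=1120 via (D,hash)
  {ADE}: card=1600; try (E,hash)→1160, (D,hash)→1600, (E,merge)→2560, (D,nl_idx)→4080, (D,merge)→4180, (E,nl)→8480 …(+1); best=1160 via (E,hash)
  {ACD}: card=8000; try (C,hash)→3880, (A,hash)→4000, (C,merge)→4080, (C,nl_idx)→10080, (A,merge)→32600, (C,nl)→40480 …(+1); best=3880 via (C,hash)
  {ACDE}: card=64000; try (C,hash)→5960, (E,hash)→12360, (C,merge)→22160, (C,nl_idx)→77960, (E,merge)→116160, (C,nl)→321160 …(+1); best=5960 via (C,hash)

5960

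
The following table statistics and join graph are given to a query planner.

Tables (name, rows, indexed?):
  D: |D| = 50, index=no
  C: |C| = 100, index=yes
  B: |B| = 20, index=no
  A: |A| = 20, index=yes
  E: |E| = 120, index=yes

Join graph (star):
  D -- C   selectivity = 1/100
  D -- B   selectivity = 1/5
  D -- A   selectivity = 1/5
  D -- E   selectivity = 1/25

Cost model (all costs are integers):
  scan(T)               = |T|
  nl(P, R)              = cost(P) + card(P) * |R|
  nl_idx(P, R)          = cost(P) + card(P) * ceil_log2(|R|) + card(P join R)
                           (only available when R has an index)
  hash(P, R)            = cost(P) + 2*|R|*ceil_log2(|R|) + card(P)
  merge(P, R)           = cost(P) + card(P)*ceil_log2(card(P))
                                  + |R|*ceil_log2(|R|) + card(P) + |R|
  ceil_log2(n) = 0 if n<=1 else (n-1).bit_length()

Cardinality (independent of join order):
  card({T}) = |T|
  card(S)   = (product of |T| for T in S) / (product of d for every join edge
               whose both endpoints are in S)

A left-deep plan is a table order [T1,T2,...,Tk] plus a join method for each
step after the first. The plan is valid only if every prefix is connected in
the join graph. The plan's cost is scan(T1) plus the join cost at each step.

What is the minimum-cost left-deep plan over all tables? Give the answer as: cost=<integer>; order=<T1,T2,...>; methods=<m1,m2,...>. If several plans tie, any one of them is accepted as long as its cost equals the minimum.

cost=2640; order=D,C,E,A,B; methods=nl_idx,nl_idx,hash,hash

Selinger DP (subsets sized 1..n):
  {D}: scan cost=50, card=50
  {C}: scan cost=100, card=100
  {B}: scan cost=20, card=20
  {A}: scan cost=20, card=20
  {E}: scan cost=120, card=120
  {CD}: card=50; try (C,nl_idx)→450, (D,hash)→800, (C,merge)→1200, (D,merge)→1250, (C,hash)→1500, (C,nl)→5050 …(+1); best=450 via (C,nl_idx)
  {BD}: card=200; try (B,hash)→300, (D,merge)→490, (B,merge)→520, (D,hash)→640, (D,nl)→1020, (B,nl)→1050; best=300 via (B,hash)
  {AD}: card=200; try (A,hash)→300, (D,merge)→490, (A,nl_idx)→500, (A,merge)→520, (D,hash)→640, (D,nl)→1020 …(+1); best=300 via (A,hash)
  {DE}: card=240; try (E,nl_idx)→640, (D,hash)→840, (E,merge)→1360, (D,merge)→1430, (E,hash)→1780, (E,nl)→6050 …(+1); best=640 via (E,nl_idx)
  {BCD}: card=200; try (B,hash)→700, (B,merge)→920, (B,nl)→1450, (C,hash)→1900, (C,nl_idx)→1900, (C,merge)→2900 …(+1); best=700 via (B,hash)
  {ACD}: card=200; try (A,hash)→700, (A,nl_idx)→900, (A,merge)→920, (A,nl)→1450, (C,hash)→1900, (C,nl_idx)→1900 …(+2); best=700 via (A,hash)
  {CDE}: card=240; try (E,nl_idx)→1040, (E,merge)→1760, (E,hash)→2180, (C,hash)→2280, (C,nl_idx)→2560, (C,merge)→3600 …(+2); best=1040 via (E,nl_idx)
  {ABD}: card=800; try (B,hash)→700, (A,hash)→700, (A,nl_idx)→2100, (B,merge)→2220, (A,merge)→2220, (B,nl)→4300 …(+1); best=700 via (B,hash)
  {BDE}: card=960; try (B,hash)→1080, (E,hash)→2180, (E,nl_idx)→2660, (B,merge)→2920, (E,merge)→3060, (B,nl)→5440 …(+1); best=1080 via (B,hash)
  {ADE}: card=960; try (A,hash)→1080, (E,hash)→2180, (E,nl_idx)→2660, (A,nl_idx)→2800, (A,merge)→2920, (E,merge)→3060 …(+2); best=1080 via (A,hash)
  {ABCD}: card=800; try (B,hash)→1100, (A,hash)→1100, (A,nl_idx)→2500, (B,merge)→2620, (A,merge)→2620, (C,hash)→2900 …(+5); best=1100 via (B,hash)
  {BCDE}: card=960; try (B,hash)→1480, (E,hash)→2580, (E,nl_idx)→3060, (B,merge)→3320, (C,hash)→3440, (E,merge)→3460 …(+5); best=1480 via (B,hash)
  {ACDE}: card=960; try (A,hash)→1480, (E,hash)→2580, (E,nl_idx)→3060, (A,nl_idx)→3200, (A,merge)→3320, (C,hash)→3440 …(+6); best=1480 via (A,hash)
  {ABDE}: card=3840; try (B,hash)→2240, (A,hash)→2240, (E,hash)→3180, (A,nl_idx)→9720, (E,nl_idx)→10140, (E,merge)→10460 …(+5); best=2240 via (B,hash)
  {ABCDE}: card=3840; try (B,hash)→2640, (A,hash)→2640, (E,hash)→3580, (C,hash)→7480, (A,nl_idx)→10120, (E,nl_idx)→10540 …(+9); best=2640 via (B,hash)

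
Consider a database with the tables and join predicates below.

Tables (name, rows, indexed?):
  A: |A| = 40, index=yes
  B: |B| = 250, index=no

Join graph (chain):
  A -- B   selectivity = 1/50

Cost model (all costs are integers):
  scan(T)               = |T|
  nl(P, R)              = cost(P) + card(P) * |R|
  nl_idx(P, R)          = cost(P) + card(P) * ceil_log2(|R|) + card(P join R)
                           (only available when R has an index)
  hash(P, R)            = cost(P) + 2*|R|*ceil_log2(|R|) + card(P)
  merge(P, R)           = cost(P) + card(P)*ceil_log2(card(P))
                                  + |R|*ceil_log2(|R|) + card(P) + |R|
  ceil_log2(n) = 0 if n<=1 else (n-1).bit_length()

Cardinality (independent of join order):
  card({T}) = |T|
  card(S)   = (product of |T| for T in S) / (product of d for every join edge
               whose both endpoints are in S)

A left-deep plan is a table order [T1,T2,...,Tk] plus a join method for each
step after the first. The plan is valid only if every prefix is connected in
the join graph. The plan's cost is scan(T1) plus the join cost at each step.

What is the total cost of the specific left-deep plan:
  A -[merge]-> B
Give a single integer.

2570

step 1: scan A: cost=40, card=40
step 2: join B via merge
    card(P join B) = 40*250/(50) = 200
    cost = 40 + 40*6 + 250*8 + 40 + 250 = 2570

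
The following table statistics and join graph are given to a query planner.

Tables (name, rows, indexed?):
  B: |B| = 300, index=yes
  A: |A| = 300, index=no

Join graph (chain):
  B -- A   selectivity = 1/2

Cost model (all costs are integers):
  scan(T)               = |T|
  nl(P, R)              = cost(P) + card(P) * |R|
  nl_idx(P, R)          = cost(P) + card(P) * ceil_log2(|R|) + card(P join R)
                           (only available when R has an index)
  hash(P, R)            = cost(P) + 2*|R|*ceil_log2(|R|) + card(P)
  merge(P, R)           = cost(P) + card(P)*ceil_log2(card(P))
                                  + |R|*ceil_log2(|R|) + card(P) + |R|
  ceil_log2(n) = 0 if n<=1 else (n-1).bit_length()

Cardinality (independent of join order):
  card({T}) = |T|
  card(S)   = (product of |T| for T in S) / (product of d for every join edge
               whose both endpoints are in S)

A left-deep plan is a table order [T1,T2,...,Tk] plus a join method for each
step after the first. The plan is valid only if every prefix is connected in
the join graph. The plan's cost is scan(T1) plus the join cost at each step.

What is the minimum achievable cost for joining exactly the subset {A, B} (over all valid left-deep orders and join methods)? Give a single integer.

6000

Selinger DP over subsets of {A,B}:
  {B}: scan cost=300, card=300
  {A}: scan cost=300, card=300
  {AB}: card=45000; try (B,hash)→6000, (A,hash)→6000, (B,merge)→6300, (A,merge)→6300, (B,nl_idx)→48000, (B,nl)→90300 …(+1); best=6000 via (B,hash)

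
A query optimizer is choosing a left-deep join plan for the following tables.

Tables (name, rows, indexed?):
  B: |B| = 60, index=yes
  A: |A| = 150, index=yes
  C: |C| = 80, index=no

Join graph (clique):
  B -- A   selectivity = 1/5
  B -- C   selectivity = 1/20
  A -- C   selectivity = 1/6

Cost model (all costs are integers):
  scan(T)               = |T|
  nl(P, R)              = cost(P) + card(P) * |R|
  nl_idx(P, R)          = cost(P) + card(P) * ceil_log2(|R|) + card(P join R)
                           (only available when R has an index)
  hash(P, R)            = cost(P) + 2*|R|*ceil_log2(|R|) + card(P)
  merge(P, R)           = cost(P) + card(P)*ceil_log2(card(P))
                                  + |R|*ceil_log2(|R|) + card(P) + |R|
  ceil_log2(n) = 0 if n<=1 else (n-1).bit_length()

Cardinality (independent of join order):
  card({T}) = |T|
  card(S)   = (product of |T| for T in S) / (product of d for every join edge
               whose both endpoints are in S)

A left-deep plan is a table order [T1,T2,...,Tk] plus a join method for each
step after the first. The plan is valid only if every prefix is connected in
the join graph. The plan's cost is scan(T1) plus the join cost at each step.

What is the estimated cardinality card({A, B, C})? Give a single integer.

Tables in S: A(150), B(60), C(80)
Edges inside S: B-A(d=5), B-C(d=20), A-C(d=6)
numerator = 150 * 60 * 80 = 720000
denominator = 5 * 20 * 6 = 600
card(S) = 720000 / 600 = 1200

1200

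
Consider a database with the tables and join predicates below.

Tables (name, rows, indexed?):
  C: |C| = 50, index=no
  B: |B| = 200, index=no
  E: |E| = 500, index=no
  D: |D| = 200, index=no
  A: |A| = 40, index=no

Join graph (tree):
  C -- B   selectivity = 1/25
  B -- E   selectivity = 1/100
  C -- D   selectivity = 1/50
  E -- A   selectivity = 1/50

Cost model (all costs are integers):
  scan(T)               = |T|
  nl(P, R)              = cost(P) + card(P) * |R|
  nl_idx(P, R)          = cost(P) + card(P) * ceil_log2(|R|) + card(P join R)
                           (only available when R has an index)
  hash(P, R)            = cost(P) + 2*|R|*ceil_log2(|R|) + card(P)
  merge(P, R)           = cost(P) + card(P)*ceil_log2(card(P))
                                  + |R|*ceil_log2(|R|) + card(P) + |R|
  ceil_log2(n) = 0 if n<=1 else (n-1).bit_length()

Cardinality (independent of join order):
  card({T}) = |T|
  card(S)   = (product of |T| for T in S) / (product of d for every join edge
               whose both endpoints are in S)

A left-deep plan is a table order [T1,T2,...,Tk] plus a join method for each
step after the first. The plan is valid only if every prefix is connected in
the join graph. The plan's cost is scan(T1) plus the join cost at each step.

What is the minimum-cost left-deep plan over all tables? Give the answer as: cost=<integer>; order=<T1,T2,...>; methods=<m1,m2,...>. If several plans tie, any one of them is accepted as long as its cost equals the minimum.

cost=11280; order=E,A,B,C,D; methods=hash,hash,hash,hash

Selinger DP (subsets sized 1..n):
  {C}: scan cost=50, card=50
  {B}: scan cost=200, card=200
  {E}: scan cost=500, card=500
  {D}: scan cost=200, card=200
  {A}: scan cost=40, card=40
  {BC}: card=400; try (C,hash)→1000, (B,merge)→2200, (C,merge)→2350, (B,hash)→3300, (B,nl)→10050, (C,nl)→10200; best=1000 via (C,hash)
  {CD}: card=200; try (C,hash)→1000, (D,merge)→2200, (C,merge)→2350, (D,hash)→3300, (D,nl)→10050, (C,nl)→10200; best=1000 via (C,hash)
  {BE}: card=1000; try (B,hash)→4200, (E,merge)→7000, (B,merge)→7300, (E,hash)→9400, (E,nl)→100200, (B,nl)→100500; best=4200 via (B,hash)
  {AE}: card=400; try (A,hash)→1480, (E,merge)→5320, (A,merge)→5780, (E,hash)→9080, (E,nl)→20040, (A,nl)→20500; best=1480 via (A,hash)
  {BCE}: card=2000; try (C,hash)→5800, (E,merge)→10000, (E,hash)→10400, (C,merge)→15550, (C,nl)→54200, (E,nl)→201000; best=5800 via (C,hash)
  {BCD}: card=1600; try (B,hash)→4400, (D,hash)→4600, (B,merge)→4600, (D,merge)→6800, (B,nl)→41000, (D,nl)→81000; best=4400 via (B,hash)
  {ABE}: card=800; try (B,hash)→5080, (A,hash)→5680, (B,merge)→7280, (A,merge)→15480, (A,nl)→44200, (B,nl)→81480; best=5080 via (B,hash)
  {BCDE}: card=8000; try (D,hash)→11000, (E,hash)→15000, (E,merge)→28600, (D,merge)→31600, (D,nl)→405800, (E,nl)→804400; best=11000 via (D,hash)
  {ABCE}: card=1600; try (C,hash)→6480, (A,hash)→8280, (C,merge)→14230, (A,merge)→30080, (C,nl)→45080, (A,nl)→85800; best=6480 via (C,hash)
  {ABCDE}: card=6400; try (D,hash)→11280, (A,hash)→19480, (D,merge)→27480, (A,merge)→123280, (D,nl)→326480, (A,nl)→331000; best=11280 via (D,hash)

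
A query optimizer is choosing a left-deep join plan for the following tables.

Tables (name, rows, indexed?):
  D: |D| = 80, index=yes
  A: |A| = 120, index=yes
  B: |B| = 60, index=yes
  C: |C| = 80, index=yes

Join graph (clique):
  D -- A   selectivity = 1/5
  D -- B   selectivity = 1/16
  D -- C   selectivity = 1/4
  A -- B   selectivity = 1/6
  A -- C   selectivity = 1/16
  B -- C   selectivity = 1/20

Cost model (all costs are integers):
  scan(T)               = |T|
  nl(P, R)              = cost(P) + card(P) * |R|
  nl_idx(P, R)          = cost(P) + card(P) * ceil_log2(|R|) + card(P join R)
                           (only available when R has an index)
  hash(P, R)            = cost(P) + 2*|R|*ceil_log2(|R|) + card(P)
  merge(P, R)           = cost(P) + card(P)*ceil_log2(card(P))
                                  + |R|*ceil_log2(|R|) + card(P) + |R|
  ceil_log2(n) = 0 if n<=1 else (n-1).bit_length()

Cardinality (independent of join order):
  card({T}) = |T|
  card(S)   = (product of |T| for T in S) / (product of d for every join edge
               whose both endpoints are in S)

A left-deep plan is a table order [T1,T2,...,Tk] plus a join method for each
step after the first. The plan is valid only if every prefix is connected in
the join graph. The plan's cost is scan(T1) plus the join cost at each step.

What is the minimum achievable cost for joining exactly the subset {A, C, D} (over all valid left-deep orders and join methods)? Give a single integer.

Selinger DP over subsets of {A,C,D}:
  {D}: scan cost=80, card=80
  {A}: scan cost=120, card=120
  {C}: scan cost=80, card=80
  {AD}: card=1920; try (D,hash)→1360, (A,merge)→1680, (D,merge)→1720, (A,hash)→1840, (A,nl_idx)→2560, (D,nl_idx)→2880 …(+2); best=1360 via (D,hash)
  {CD}: card=1600; try (D,hash)→1280, (C,hash)→1280, (D,merge)→1360, (C,merge)→1360, (D,nl_idx)→2240, (C,nl_idx)→2240 …(+2); best=1280 via (D,hash)
  {AC}: card=600; try (A,nl_idx)→1240, (C,hash)→1360, (C,nl_idx)→1560, (A,merge)→1680, (C,merge)→1720, (A,hash)→1840 …(+2); best=1240 via (A,nl_idx)
  {ACD}: card=2400; try (D,hash)→2960, (C,hash)→4400, (A,hash)→4560, (D,nl_idx)→7840, (D,merge)→8480, (A,nl_idx)→14880 …(+6); best=2960 via (D,hash)

2960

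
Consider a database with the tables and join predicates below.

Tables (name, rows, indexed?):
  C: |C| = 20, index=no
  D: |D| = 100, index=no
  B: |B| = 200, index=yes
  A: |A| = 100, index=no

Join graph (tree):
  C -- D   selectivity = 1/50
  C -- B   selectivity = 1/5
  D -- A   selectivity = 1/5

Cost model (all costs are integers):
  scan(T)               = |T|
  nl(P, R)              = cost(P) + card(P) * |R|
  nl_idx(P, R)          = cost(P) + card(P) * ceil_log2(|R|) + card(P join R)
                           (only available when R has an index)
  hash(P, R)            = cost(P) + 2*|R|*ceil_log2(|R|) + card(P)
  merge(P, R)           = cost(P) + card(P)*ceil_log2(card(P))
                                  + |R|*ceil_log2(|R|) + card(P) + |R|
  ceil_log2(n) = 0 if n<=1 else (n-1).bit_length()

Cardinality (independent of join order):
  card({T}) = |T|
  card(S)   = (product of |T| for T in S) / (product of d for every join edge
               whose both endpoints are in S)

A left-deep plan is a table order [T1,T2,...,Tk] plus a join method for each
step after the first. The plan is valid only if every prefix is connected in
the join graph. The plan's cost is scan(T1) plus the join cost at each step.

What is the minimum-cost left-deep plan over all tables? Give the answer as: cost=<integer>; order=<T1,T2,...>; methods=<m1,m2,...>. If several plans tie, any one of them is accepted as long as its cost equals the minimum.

Selinger DP (subsets sized 1..n):
  {C}: scan cost=20, card=20
  {D}: scan cost=100, card=100
  {B}: scan cost=200, card=200
  {A}: scan cost=100, card=100
  {CD}: card=40; try (C,hash)→400, (D,merge)→940, (C,merge)→1020, (D,hash)→1440, (D,nl)→2020, (C,nl)→2100; best=400 via (C,hash)
  {BC}: card=800; try (C,hash)→600, (B,nl_idx)→980, (B,merge)→1940, (C,merge)→2120, (B,hash)→3240, (B,nl)→4020 …(+1); best=600 via (C,hash)
  {AD}: card=2000; try (D,hash)→1600, (A,hash)→1600, (D,merge)→1700, (A,merge)→1700, (D,nl)→10100, (A,nl)→10100; best=1600 via (D,hash)
  {BCD}: card=1600; try (B,nl_idx)→2320, (B,merge)→2480, (D,hash)→2800, (B,hash)→3640, (B,nl)→8400, (D,merge)→10200 …(+1); best=2320 via (B,nl_idx)
  {ACD}: card=800; try (A,merge)→1480, (A,hash)→1840, (C,hash)→3800, (A,nl)→4400, (C,merge)→25720, (C,nl)→41600; best=1480 via (A,merge)
  {ABCD}: card=32000; try (A,hash)→5320, (B,hash)→5480, (B,merge)→12080, (A,merge)→22320, (B,nl_idx)→39880, (B,nl)→161480 …(+1); best=5320 via (A,hash)

cost=5320; order=D,C,B,A; methods=hash,nl_idx,hash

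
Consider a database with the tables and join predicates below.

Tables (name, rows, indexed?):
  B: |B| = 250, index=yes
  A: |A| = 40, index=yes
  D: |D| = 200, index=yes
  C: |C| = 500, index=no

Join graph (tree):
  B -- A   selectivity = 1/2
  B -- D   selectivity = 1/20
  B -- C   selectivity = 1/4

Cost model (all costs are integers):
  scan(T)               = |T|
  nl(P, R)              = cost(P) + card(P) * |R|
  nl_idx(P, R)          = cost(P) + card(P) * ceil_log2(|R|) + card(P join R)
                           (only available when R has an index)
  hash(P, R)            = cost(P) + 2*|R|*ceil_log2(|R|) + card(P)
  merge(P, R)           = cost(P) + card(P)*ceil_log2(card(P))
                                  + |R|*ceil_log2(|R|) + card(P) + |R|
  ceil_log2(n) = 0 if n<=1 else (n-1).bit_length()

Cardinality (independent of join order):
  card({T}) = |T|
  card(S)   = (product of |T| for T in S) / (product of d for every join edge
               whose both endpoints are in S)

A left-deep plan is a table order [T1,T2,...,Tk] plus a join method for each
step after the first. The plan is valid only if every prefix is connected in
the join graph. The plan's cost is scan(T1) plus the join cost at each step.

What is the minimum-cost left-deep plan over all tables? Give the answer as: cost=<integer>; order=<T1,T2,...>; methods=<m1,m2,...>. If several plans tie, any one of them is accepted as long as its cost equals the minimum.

cost=65680; order=B,D,A,C; methods=hash,hash,hash

Selinger DP (subsets sized 1..n):
  {B}: scan cost=250, card=250
  {A}: scan cost=40, card=40
  {D}: scan cost=200, card=200
  {C}: scan cost=500, card=500
  {AB}: card=5000; try (A,hash)→980, (B,merge)→2570, (A,merge)→2780, (B,hash)→4080, (B,nl_idx)→5360, (A,nl_idx)→6750 …(+2); best=980 via (A,hash)
  {BD}: card=2500; try (D,hash)→3700, (B,merge)→4250, (D,merge)→4300, (B,nl_idx)→4300, (B,hash)→4400, (D,nl_idx)→4750 …(+2); best=3700 via (D,hash)
  {BC}: card=31250; try (B,hash)→5000, (C,merge)→7500, (B,merge)→7750, (C,hash)→9500, (B,nl_idx)→35750, (C,nl)→125250 …(+1); best=5000 via (B,hash)
  {ABD}: card=50000; try (A,hash)→6680, (D,hash)→9180, (A,merge)→36480, (A,nl_idx)→68700, (D,merge)→72780, (D,nl_idx)→90980 …(+2); best=6680 via (A,hash)
  {ABC}: card=625000; try (C,hash)→14980, (A,hash)→36730, (C,merge)→75980, (A,merge)→505280, (A,nl_idx)→817500, (A,nl)→1255000 …(+1); best=14980 via (C,hash)
  {BCD}: card=312500; try (C,hash)→15200, (D,hash)→39450, (C,merge)→41200, (D,merge)→506800, (D,nl_idx)→567500, (C,nl)→1253700 …(+1); best=15200 via (C,hash)
  {ABCD}: card=6250000; try (C,hash)→65680, (A,hash)→328180, (D,hash)→643180, (C,merge)→861680, (A,merge)→6265480, (A,nl_idx)→8140200 …(+5); best=65680 via (C,hash)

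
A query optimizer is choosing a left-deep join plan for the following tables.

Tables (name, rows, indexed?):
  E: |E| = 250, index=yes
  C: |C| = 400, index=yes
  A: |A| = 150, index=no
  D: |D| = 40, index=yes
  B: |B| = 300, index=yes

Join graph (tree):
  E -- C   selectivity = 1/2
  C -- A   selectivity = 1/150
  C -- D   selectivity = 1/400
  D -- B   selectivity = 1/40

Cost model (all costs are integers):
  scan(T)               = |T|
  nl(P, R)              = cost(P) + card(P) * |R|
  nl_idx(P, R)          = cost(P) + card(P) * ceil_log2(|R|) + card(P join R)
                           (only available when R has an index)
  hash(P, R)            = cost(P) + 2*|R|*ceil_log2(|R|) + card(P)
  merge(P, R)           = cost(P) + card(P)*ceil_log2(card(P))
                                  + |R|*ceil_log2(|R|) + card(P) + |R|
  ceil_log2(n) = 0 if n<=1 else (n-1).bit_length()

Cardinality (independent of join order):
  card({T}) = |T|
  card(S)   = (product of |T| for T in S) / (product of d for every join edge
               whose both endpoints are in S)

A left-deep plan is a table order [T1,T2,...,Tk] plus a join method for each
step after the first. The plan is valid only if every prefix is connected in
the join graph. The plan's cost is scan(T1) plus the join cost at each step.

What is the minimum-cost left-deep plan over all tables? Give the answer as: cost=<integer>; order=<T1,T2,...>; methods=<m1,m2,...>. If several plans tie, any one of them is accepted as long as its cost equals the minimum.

Selinger DP (subsets sized 1..n):
  {E}: scan cost=250, card=250
  {C}: scan cost=400, card=400
  {A}: scan cost=150, card=150
  {D}: scan cost=40, card=40
  {B}: scan cost=300, card=300
  {CE}: card=50000; try (E,hash)→4800, (C,merge)→6500, (E,merge)→6650, (C,hash)→7700, (C,nl_idx)→52500, (E,nl_idx)→53600 …(+2); best=4800 via (E,hash)
  {AC}: card=400; try (C,nl_idx)→1900, (A,hash)→3200, (C,merge)→5500, (A,merge)→5750, (C,hash)→7500, (C,nl)→60150 …(+1); best=1900 via (C,nl_idx)
  {CD}: card=40; try (C,nl_idx)→440, (D,hash)→1280, (D,nl_idx)→2840, (C,merge)→4320, (D,merge)→4680, (C,hash)→7280 …(+2); best=440 via (C,nl_idx)
  {BD}: card=300; try (B,nl_idx)→700, (D,hash)→1080, (D,nl_idx)→2400, (B,merge)→3320, (D,merge)→3580, (B,hash)→5480 …(+2); best=700 via (B,nl_idx)
  {ACE}: card=50000; try (E,hash)→6300, (E,merge)→8150, (E,nl_idx)→55100, (A,hash)→57200, (E,nl)→101900, (A,merge)→856150 …(+1); best=6300 via (E,hash)
  {CDE}: card=5000; try (E,merge)→2970, (E,hash)→4480, (E,nl_idx)→5760, (E,nl)→10440, (D,hash)→55280, (D,nl_idx)→309800 …(+2); best=2970 via (E,merge)
  {ACD}: card=40; try (A,merge)→2070, (D,hash)→2780, (A,hash)→2880, (D,nl_idx)→4340, (D,merge)→6180, (A,nl)→6440 …(+1); best=2070 via (A,merge)
  {BCD}: card=300; try (B,nl_idx)→1100, (C,nl_idx)→3700, (B,merge)→3720, (B,hash)→5880, (C,merge)→7700, (C,hash)→8200 …(+2); best=1100 via (B,nl_idx)
  {ACDE}: card=5000; try (E,merge)→4600, (E,hash)→6110, (E,nl_idx)→7390, (A,hash)→10370, (E,nl)→12070, (D,hash)→56780 …(+5); best=4600 via (E,merge)
  {BCDE}: card=37500; try (E,hash)→5400, (E,merge)→6350, (B,hash)→13370, (E,nl_idx)→41000, (B,merge)→75970, (E,nl)→76100 …(+2); best=5400 via (E,hash)
  {ABCD}: card=300; try (B,nl_idx)→2730, (A,hash)→3800, (B,merge)→5350, (A,merge)→5450, (B,hash)→7510, (B,nl)→14070 …(+1); best=2730 via (B,nl_idx)
  {ABCDE}: card=37500; try (E,hash)→7030, (E,merge)→7980, (B,hash)→15000, (E,nl_idx)→42630, (A,hash)→45300, (B,merge)→77600 …(+5); best=7030 via (E,hash)

cost=7030; order=D,C,A,B,E; methods=nl_idx,merge,nl_idx,hash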